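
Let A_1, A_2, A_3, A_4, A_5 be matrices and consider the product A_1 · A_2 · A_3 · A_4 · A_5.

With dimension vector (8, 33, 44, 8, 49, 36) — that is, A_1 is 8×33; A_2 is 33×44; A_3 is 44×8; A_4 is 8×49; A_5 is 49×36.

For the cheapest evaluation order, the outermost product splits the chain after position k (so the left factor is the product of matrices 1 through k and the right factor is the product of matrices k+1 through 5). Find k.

Adjacent pairs: A_1A_2 = 8·33·44 = 11616; A_2A_3 = 33·44·8 = 11616; A_3A_4 = 44·8·49 = 17248; A_4A_5 = 8·49·36 = 14112.
Length 3: A_1..A_3: k=1: 0+11616+8·33·8=13728; k=2: 11616+0+8·44·8=14432 → min 13728 | A_2..A_4: k=2: 0+17248+33·44·49=88396; k=3: 11616+0+33·8·49=24552 → min 24552 | A_3..A_5: k=3: 0+14112+44·8·36=26784; k=4: 17248+0+44·49·36=94864 → min 26784.
Length 4: A_1..A_4: k=1: 0+24552+8·33·49=37488; k=2: 11616+17248+8·44·49=46112; k=3: 13728+0+8·8·49=16864 → min 16864 | A_2..A_5: k=2: 0+26784+33·44·36=79056; k=3: 11616+14112+33·8·36=35232; k=4: 24552+0+33·49·36=82764 → min 35232.
Top-level splits: k=1: (A_1..A_1)·(A_2..A_5) → 0+35232+8·33·36 = 44736; k=2: (A_1..A_2)·(A_3..A_5) → 11616+26784+8·44·36 = 51072; k=3: (A_1..A_3)·(A_4..A_5) → 13728+14112+8·8·36 = 30144; k=4: (A_1..A_4)·(A_5..A_5) → 16864+0+8·49·36 = 30976.
Best split is after A_3, i.e. k = 3.

3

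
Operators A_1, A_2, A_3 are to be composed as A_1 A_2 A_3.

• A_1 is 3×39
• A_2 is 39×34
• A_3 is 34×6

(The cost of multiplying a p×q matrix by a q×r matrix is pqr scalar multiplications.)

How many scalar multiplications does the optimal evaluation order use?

4590

Order (A_1 (A_2 A_3)): (A_2 A_3): 39×34 by 34×6 → 39×6, cost 39·34·6 = 7956; (A_1 (A_2 A_3)): 3×39 by 39×6 → 3×6, cost 3·39·6 = 702; cumulative 8658. Total 8658.
Order ((A_1 A_2) A_3): (A_1 A_2): 3×39 by 39×34 → 3×34, cost 3·39·34 = 3978; ((A_1 A_2) A_3): 3×34 by 34×6 → 3×6, cost 3·34·6 = 612; cumulative 4590. Total 4590.
Minimum: 4590.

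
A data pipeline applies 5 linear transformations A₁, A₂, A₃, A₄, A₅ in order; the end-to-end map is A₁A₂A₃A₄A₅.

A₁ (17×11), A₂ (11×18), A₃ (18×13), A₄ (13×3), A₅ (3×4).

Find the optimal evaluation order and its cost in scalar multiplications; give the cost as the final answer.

Adjacent pairs: A₁A₂ = 17·11·18 = 3366; A₂A₃ = 11·18·13 = 2574; A₃A₄ = 18·13·3 = 702; A₄A₅ = 13·3·4 = 156.
Length 3: A₁..A₃: k=1: 0+2574+17·11·13=5005; k=2: 3366+0+17·18·13=7344 → min 5005 | A₂..A₄: k=2: 0+702+11·18·3=1296; k=3: 2574+0+11·13·3=3003 → min 1296 | A₃..A₅: k=3: 0+156+18·13·4=1092; k=4: 702+0+18·3·4=918 → min 918.
Length 4: A₁..A₄: k=1: 0+1296+17·11·3=1857; k=2: 3366+702+17·18·3=4986; k=3: 5005+0+17·13·3=5668 → min 1857 | A₂..A₅: k=2: 0+918+11·18·4=1710; k=3: 2574+156+11·13·4=3302; k=4: 1296+0+11·3·4=1428 → min 1428.
Length 5: A₁..A₅: k=1: 0+1428+17·11·4=2176; k=2: 3366+918+17·18·4=5508; k=3: 5005+156+17·13·4=6045; k=4: 1857+0+17·3·4=2061 → min 2061.
Optimal parenthesization: ((A₁(A₂(A₃A₄)))A₅) with cost 2061.

2061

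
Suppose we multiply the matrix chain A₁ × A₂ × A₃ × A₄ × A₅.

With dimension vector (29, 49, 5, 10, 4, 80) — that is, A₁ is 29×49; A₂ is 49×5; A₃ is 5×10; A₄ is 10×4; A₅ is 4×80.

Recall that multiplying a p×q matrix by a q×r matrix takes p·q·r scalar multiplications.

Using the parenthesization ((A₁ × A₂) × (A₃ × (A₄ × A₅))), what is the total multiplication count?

25905

(A₁ × A₂): 29×49 by 49×5 → 29×5, cost 29·49·5 = 7105
(A₄ × A₅): 10×4 by 4×80 → 10×80, cost 10·4·80 = 3200
(A₃ × (A₄ × A₅)): 5×10 by 10×80 → 5×80, cost 5·10·80 = 4000; cumulative 7200
((A₁ × A₂) × (A₃ × (A₄ × A₅))): 29×5 by 5×80 → 29×80, cost 29·5·80 = 11600; cumulative 25905
Total: 25905 scalar multiplications.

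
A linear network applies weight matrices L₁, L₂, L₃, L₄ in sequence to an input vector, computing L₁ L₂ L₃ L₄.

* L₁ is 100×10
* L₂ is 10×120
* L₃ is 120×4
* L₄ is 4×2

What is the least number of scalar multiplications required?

5360

Adjacent pairs: L₁L₂ = 100·10·120 = 120000; L₂L₃ = 10·120·4 = 4800; L₃L₄ = 120·4·2 = 960.
Length 3: L₁..L₃: k=1: 0+4800+100·10·4=8800; k=2: 120000+0+100·120·4=168000 → min 8800 | L₂..L₄: k=2: 0+960+10·120·2=3360; k=3: 4800+0+10·4·2=4880 → min 3360.
Length 4: L₁..L₄: k=1: 0+3360+100·10·2=5360; k=2: 120000+960+100·120·2=144960; k=3: 8800+0+100·4·2=9600 → min 5360.
Optimal order: (L₁ (L₂ (L₃ L₄))) with cost 5360.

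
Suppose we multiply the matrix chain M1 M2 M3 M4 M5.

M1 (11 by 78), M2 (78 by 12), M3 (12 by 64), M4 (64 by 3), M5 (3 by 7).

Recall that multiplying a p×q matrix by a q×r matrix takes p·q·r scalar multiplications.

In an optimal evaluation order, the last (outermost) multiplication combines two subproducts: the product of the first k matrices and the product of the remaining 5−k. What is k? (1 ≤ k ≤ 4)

Adjacent pairs: M1M2 = 11·78·12 = 10296; M2M3 = 78·12·64 = 59904; M3M4 = 12·64·3 = 2304; M4M5 = 64·3·7 = 1344.
Length 3: M1..M3: k=1: 0+59904+11·78·64=114816; k=2: 10296+0+11·12·64=18744 → min 18744 | M2..M4: k=2: 0+2304+78·12·3=5112; k=3: 59904+0+78·64·3=74880 → min 5112 | M3..M5: k=3: 0+1344+12·64·7=6720; k=4: 2304+0+12·3·7=2556 → min 2556.
Length 4: M1..M4: k=1: 0+5112+11·78·3=7686; k=2: 10296+2304+11·12·3=12996; k=3: 18744+0+11·64·3=20856 → min 7686 | M2..M5: k=2: 0+2556+78·12·7=9108; k=3: 59904+1344+78·64·7=96192; k=4: 5112+0+78·3·7=6750 → min 6750.
Top-level splits: k=1: (M1..M1)·(M2..M5) → 0+6750+11·78·7 = 12756; k=2: (M1..M2)·(M3..M5) → 10296+2556+11·12·7 = 13776; k=3: (M1..M3)·(M4..M5) → 18744+1344+11·64·7 = 25016; k=4: (M1..M4)·(M5..M5) → 7686+0+11·3·7 = 7917.
Best split is after M4, i.e. k = 4.

4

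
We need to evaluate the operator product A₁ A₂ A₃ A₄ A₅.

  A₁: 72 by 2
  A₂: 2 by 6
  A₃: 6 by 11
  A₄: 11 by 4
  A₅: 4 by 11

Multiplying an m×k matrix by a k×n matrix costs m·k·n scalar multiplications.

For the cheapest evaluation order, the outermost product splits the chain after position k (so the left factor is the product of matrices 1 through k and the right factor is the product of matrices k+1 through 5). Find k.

1

Adjacent pairs: A₁A₂ = 72·2·6 = 864; A₂A₃ = 2·6·11 = 132; A₃A₄ = 6·11·4 = 264; A₄A₅ = 11·4·11 = 484.
Length 3: A₁..A₃: k=1: 0+132+72·2·11=1716; k=2: 864+0+72·6·11=5616 → min 1716 | A₂..A₄: k=2: 0+264+2·6·4=312; k=3: 132+0+2·11·4=220 → min 220 | A₃..A₅: k=3: 0+484+6·11·11=1210; k=4: 264+0+6·4·11=528 → min 528.
Length 4: A₁..A₄: k=1: 0+220+72·2·4=796; k=2: 864+264+72·6·4=2856; k=3: 1716+0+72·11·4=4884 → min 796 | A₂..A₅: k=2: 0+528+2·6·11=660; k=3: 132+484+2·11·11=858; k=4: 220+0+2·4·11=308 → min 308.
Top-level splits: k=1: (A₁..A₁)·(A₂..A₅) → 0+308+72·2·11 = 1892; k=2: (A₁..A₂)·(A₃..A₅) → 864+528+72·6·11 = 6144; k=3: (A₁..A₃)·(A₄..A₅) → 1716+484+72·11·11 = 10912; k=4: (A₁..A₄)·(A₅..A₅) → 796+0+72·4·11 = 3964.
Best split is after A₁, i.e. k = 1.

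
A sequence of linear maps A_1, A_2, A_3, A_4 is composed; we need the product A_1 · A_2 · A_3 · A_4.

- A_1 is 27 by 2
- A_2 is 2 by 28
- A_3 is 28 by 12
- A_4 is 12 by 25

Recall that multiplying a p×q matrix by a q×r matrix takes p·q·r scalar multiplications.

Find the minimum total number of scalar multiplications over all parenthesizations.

2622

Adjacent pairs: A_1A_2 = 27·2·28 = 1512; A_2A_3 = 2·28·12 = 672; A_3A_4 = 28·12·25 = 8400.
Length 3: A_1..A_3: k=1: 0+672+27·2·12=1320; k=2: 1512+0+27·28·12=10584 → min 1320 | A_2..A_4: k=2: 0+8400+2·28·25=9800; k=3: 672+0+2·12·25=1272 → min 1272.
Length 4: A_1..A_4: k=1: 0+1272+27·2·25=2622; k=2: 1512+8400+27·28·25=28812; k=3: 1320+0+27·12·25=9420 → min 2622.
Optimal order: (A_1 · ((A_2 · A_3) · A_4)) with cost 2622.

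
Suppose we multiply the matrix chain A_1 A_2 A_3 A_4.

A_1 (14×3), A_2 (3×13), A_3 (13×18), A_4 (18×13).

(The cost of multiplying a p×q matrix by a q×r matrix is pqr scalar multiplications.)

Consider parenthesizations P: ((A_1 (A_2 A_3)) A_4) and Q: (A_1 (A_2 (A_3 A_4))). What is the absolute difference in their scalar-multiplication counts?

639

Order P = ((A_1 (A_2 A_3)) A_4): (A_2 A_3): 3×13 by 13×18 → 3×18, cost 3·13·18 = 702; (A_1 (A_2 A_3)): 14×3 by 3×18 → 14×18, cost 14·3·18 = 756; cumulative 1458; ((A_1 (A_2 A_3)) A_4): 14×18 by 18×13 → 14×13, cost 14·18·13 = 3276; cumulative 4734. Total 4734.
Order Q = (A_1 (A_2 (A_3 A_4))): (A_3 A_4): 13×18 by 18×13 → 13×13, cost 13·18·13 = 3042; (A_2 (A_3 A_4)): 3×13 by 13×13 → 3×13, cost 3·13·13 = 507; cumulative 3549; (A_1 (A_2 (A_3 A_4))): 14×3 by 3×13 → 14×13, cost 14·3·13 = 546; cumulative 4095. Total 4095.
Difference: |4734 − 4095| = 639.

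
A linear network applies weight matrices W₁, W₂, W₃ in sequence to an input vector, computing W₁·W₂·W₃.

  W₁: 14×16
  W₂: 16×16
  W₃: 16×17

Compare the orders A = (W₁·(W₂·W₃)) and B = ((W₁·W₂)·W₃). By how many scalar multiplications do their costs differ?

Order A = (W₁·(W₂·W₃)): (W₂·W₃): 16×16 by 16×17 → 16×17, cost 16·16·17 = 4352; (W₁·(W₂·W₃)): 14×16 by 16×17 → 14×17, cost 14·16·17 = 3808; cumulative 8160. Total 8160.
Order B = ((W₁·W₂)·W₃): (W₁·W₂): 14×16 by 16×16 → 14×16, cost 14·16·16 = 3584; ((W₁·W₂)·W₃): 14×16 by 16×17 → 14×17, cost 14·16·17 = 3808; cumulative 7392. Total 7392.
Difference: |8160 − 7392| = 768.

768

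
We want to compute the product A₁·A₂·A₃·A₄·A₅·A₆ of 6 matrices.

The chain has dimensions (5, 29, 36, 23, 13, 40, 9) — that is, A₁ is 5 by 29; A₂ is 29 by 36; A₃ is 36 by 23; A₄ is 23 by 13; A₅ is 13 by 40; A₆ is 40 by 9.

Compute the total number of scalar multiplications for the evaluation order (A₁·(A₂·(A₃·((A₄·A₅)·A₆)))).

38393

(A₄·A₅): 23×13 by 13×40 → 23×40, cost 23·13·40 = 11960
((A₄·A₅)·A₆): 23×40 by 40×9 → 23×9, cost 23·40·9 = 8280; cumulative 20240
(A₃·((A₄·A₅)·A₆)): 36×23 by 23×9 → 36×9, cost 36·23·9 = 7452; cumulative 27692
(A₂·(A₃·((A₄·A₅)·A₆))): 29×36 by 36×9 → 29×9, cost 29·36·9 = 9396; cumulative 37088
(A₁·(A₂·(A₃·((A₄·A₅)·A₆)))): 5×29 by 29×9 → 5×9, cost 5·29·9 = 1305; cumulative 38393
Total: 38393 scalar multiplications.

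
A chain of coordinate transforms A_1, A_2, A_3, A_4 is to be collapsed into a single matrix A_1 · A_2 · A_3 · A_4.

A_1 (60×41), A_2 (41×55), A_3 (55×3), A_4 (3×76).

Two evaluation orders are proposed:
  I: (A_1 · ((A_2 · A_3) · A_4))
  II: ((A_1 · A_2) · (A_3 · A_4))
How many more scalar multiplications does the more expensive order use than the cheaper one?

Order I = (A_1 · ((A_2 · A_3) · A_4)): (A_2 · A_3): 41×55 by 55×3 → 41×3, cost 41·55·3 = 6765; ((A_2 · A_3) · A_4): 41×3 by 3×76 → 41×76, cost 41·3·76 = 9348; cumulative 16113; (A_1 · ((A_2 · A_3) · A_4)): 60×41 by 41×76 → 60×76, cost 60·41·76 = 186960; cumulative 203073. Total 203073.
Order II = ((A_1 · A_2) · (A_3 · A_4)): (A_1 · A_2): 60×41 by 41×55 → 60×55, cost 60·41·55 = 135300; (A_3 · A_4): 55×3 by 3×76 → 55×76, cost 55·3·76 = 12540; ((A_1 · A_2) · (A_3 · A_4)): 60×55 by 55×76 → 60×76, cost 60·55·76 = 250800; cumulative 398640. Total 398640.
Difference: |203073 − 398640| = 195567.

195567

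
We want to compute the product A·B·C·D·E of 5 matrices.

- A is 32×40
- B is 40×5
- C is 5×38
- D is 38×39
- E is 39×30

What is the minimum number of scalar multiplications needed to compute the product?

Adjacent pairs: AB = 32·40·5 = 6400; BC = 40·5·38 = 7600; CD = 5·38·39 = 7410; DE = 38·39·30 = 44460.
Length 3: A..C: k=1: 0+7600+32·40·38=56240; k=2: 6400+0+32·5·38=12480 → min 12480 | B..D: k=2: 0+7410+40·5·39=15210; k=3: 7600+0+40·38·39=66880 → min 15210 | C..E: k=3: 0+44460+5·38·30=50160; k=4: 7410+0+5·39·30=13260 → min 13260.
Length 4: A..D: k=1: 0+15210+32·40·39=65130; k=2: 6400+7410+32·5·39=20050; k=3: 12480+0+32·38·39=59904 → min 20050 | B..E: k=2: 0+13260+40·5·30=19260; k=3: 7600+44460+40·38·30=97660; k=4: 15210+0+40·39·30=62010 → min 19260.
Length 5: A..E: k=1: 0+19260+32·40·30=57660; k=2: 6400+13260+32·5·30=24460; k=3: 12480+44460+32·38·30=93420; k=4: 20050+0+32·39·30=57490 → min 24460.
Optimal order: ((A·B)·((C·D)·E)) with cost 24460.

24460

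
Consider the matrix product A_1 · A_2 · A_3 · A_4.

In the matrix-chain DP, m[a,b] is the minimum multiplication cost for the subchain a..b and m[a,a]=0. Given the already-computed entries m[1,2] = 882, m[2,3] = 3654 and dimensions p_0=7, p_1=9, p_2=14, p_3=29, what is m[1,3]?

3724

m[1,3] = min over k∈[1,2] of m[1,k]+m[k+1,3]+p_{0}·p_k·p_{3}.
k=1: 0 + 3654 + 7·9·29 = 5481; k=2: 882 + 0 + 7·14·29 = 3724.
Minimum: 3724 at k=2.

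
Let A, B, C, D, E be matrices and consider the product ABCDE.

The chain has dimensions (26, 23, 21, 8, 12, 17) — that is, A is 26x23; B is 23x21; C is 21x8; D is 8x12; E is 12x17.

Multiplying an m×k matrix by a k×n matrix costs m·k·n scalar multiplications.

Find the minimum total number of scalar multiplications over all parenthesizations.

13816

Adjacent pairs: AB = 26·23·21 = 12558; BC = 23·21·8 = 3864; CD = 21·8·12 = 2016; DE = 8·12·17 = 1632.
Length 3: A..C: k=1: 0+3864+26·23·8=8648; k=2: 12558+0+26·21·8=16926 → min 8648 | B..D: k=2: 0+2016+23·21·12=7812; k=3: 3864+0+23·8·12=6072 → min 6072 | C..E: k=3: 0+1632+21·8·17=4488; k=4: 2016+0+21·12·17=6300 → min 4488.
Length 4: A..D: k=1: 0+6072+26·23·12=13248; k=2: 12558+2016+26·21·12=21126; k=3: 8648+0+26·8·12=11144 → min 11144 | B..E: k=2: 0+4488+23·21·17=12699; k=3: 3864+1632+23·8·17=8624; k=4: 6072+0+23·12·17=10764 → min 8624.
Length 5: A..E: k=1: 0+8624+26·23·17=18790; k=2: 12558+4488+26·21·17=26328; k=3: 8648+1632+26·8·17=13816; k=4: 11144+0+26·12·17=16448 → min 13816.
Optimal order: ((A(BC))(DE)) with cost 13816.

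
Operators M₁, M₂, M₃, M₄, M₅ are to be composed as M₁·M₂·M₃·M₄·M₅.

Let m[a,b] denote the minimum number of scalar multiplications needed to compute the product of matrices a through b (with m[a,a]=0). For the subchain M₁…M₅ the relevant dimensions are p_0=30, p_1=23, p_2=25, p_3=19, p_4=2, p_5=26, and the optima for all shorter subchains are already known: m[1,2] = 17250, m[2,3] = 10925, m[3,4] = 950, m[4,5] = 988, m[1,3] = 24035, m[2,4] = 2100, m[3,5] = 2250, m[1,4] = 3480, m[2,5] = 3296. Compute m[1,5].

5040

m[1,5] = min over k∈[1,4] of m[1,k]+m[k+1,5]+p_{0}·p_k·p_{5}.
k=1: 0 + 3296 + 30·23·26 = 21236; k=2: 17250 + 2250 + 30·25·26 = 39000; k=3: 24035 + 988 + 30·19·26 = 39843; k=4: 3480 + 0 + 30·2·26 = 5040.
Minimum: 5040 at k=4.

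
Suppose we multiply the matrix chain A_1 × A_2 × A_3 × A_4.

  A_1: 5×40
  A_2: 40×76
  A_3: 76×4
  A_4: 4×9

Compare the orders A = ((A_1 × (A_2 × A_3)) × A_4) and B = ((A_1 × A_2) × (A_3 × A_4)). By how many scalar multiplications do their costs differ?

Order A = ((A_1 × (A_2 × A_3)) × A_4): (A_2 × A_3): 40×76 by 76×4 → 40×4, cost 40·76·4 = 12160; (A_1 × (A_2 × A_3)): 5×40 by 40×4 → 5×4, cost 5·40·4 = 800; cumulative 12960; ((A_1 × (A_2 × A_3)) × A_4): 5×4 by 4×9 → 5×9, cost 5·4·9 = 180; cumulative 13140. Total 13140.
Order B = ((A_1 × A_2) × (A_3 × A_4)): (A_1 × A_2): 5×40 by 40×76 → 5×76, cost 5·40·76 = 15200; (A_3 × A_4): 76×4 by 4×9 → 76×9, cost 76·4·9 = 2736; ((A_1 × A_2) × (A_3 × A_4)): 5×76 by 76×9 → 5×9, cost 5·76·9 = 3420; cumulative 21356. Total 21356.
Difference: |13140 − 21356| = 8216.

8216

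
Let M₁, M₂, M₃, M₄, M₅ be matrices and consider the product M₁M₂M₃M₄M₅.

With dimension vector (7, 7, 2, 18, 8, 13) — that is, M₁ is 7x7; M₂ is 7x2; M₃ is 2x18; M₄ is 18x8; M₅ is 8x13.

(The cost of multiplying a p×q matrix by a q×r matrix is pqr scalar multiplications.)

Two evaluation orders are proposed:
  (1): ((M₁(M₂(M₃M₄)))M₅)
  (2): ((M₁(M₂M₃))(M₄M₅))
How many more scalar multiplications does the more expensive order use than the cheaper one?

3124

Order (1) = ((M₁(M₂(M₃M₄)))M₅): (M₃M₄): 2×18 by 18×8 → 2×8, cost 2·18·8 = 288; (M₂(M₃M₄)): 7×2 by 2×8 → 7×8, cost 7·2·8 = 112; cumulative 400; (M₁(M₂(M₃M₄))): 7×7 by 7×8 → 7×8, cost 7·7·8 = 392; cumulative 792; ((M₁(M₂(M₃M₄)))M₅): 7×8 by 8×13 → 7×13, cost 7·8·13 = 728; cumulative 1520. Total 1520.
Order (2) = ((M₁(M₂M₃))(M₄M₅)): (M₂M₃): 7×2 by 2×18 → 7×18, cost 7·2·18 = 252; (M₁(M₂M₃)): 7×7 by 7×18 → 7×18, cost 7·7·18 = 882; cumulative 1134; (M₄M₅): 18×8 by 8×13 → 18×13, cost 18·8·13 = 1872; ((M₁(M₂M₃))(M₄M₅)): 7×18 by 18×13 → 7×13, cost 7·18·13 = 1638; cumulative 4644. Total 4644.
Difference: |1520 − 4644| = 3124.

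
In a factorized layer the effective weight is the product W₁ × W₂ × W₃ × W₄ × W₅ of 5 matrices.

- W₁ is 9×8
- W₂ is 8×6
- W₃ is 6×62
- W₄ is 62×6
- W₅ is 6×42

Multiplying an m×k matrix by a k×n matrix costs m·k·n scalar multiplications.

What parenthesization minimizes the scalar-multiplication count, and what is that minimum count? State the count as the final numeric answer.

Adjacent pairs: W₁W₂ = 9·8·6 = 432; W₂W₃ = 8·6·62 = 2976; W₃W₄ = 6·62·6 = 2232; W₄W₅ = 62·6·42 = 15624.
Length 3: W₁..W₃: k=1: 0+2976+9·8·62=7440; k=2: 432+0+9·6·62=3780 → min 3780 | W₂..W₄: k=2: 0+2232+8·6·6=2520; k=3: 2976+0+8·62·6=5952 → min 2520 | W₃..W₅: k=3: 0+15624+6·62·42=31248; k=4: 2232+0+6·6·42=3744 → min 3744.
Length 4: W₁..W₄: k=1: 0+2520+9·8·6=2952; k=2: 432+2232+9·6·6=2988; k=3: 3780+0+9·62·6=7128 → min 2952 | W₂..W₅: k=2: 0+3744+8·6·42=5760; k=3: 2976+15624+8·62·42=39432; k=4: 2520+0+8·6·42=4536 → min 4536.
Length 5: W₁..W₅: k=1: 0+4536+9·8·42=7560; k=2: 432+3744+9·6·42=6444; k=3: 3780+15624+9·62·42=42840; k=4: 2952+0+9·6·42=5220 → min 5220.
Optimal parenthesization: ((W₁ × (W₂ × (W₃ × W₄))) × W₅) with cost 5220.

5220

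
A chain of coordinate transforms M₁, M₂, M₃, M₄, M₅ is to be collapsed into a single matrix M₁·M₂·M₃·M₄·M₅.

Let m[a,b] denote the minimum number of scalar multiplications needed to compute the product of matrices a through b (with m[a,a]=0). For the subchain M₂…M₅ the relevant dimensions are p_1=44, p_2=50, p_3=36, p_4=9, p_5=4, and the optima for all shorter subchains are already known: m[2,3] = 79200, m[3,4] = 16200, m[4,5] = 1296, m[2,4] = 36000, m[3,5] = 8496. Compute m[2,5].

17296

m[2,5] = min over k∈[2,4] of m[2,k]+m[k+1,5]+p_{1}·p_k·p_{5}.
k=2: 0 + 8496 + 44·50·4 = 17296; k=3: 79200 + 1296 + 44·36·4 = 86832; k=4: 36000 + 0 + 44·9·4 = 37584.
Minimum: 17296 at k=2.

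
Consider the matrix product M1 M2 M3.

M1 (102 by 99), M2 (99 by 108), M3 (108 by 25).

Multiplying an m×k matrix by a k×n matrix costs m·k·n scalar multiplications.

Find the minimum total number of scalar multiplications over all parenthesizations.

519750

Order (M1 (M2 M3)): (M2 M3): 99×108 by 108×25 → 99×25, cost 99·108·25 = 267300; (M1 (M2 M3)): 102×99 by 99×25 → 102×25, cost 102·99·25 = 252450; cumulative 519750. Total 519750.
Order ((M1 M2) M3): (M1 M2): 102×99 by 99×108 → 102×108, cost 102·99·108 = 1090584; ((M1 M2) M3): 102×108 by 108×25 → 102×25, cost 102·108·25 = 275400; cumulative 1365984. Total 1365984.
Minimum: 519750.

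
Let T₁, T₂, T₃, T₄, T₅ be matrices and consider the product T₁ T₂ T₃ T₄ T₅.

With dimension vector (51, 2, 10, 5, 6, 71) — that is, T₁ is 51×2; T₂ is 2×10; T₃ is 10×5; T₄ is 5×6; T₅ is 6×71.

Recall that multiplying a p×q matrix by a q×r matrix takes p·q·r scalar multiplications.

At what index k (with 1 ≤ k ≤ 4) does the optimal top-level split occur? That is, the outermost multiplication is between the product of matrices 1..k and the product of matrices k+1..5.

1

Adjacent pairs: T₁T₂ = 51·2·10 = 1020; T₂T₃ = 2·10·5 = 100; T₃T₄ = 10·5·6 = 300; T₄T₅ = 5·6·71 = 2130.
Length 3: T₁..T₃: k=1: 0+100+51·2·5=610; k=2: 1020+0+51·10·5=3570 → min 610 | T₂..T₄: k=2: 0+300+2·10·6=420; k=3: 100+0+2·5·6=160 → min 160 | T₃..T₅: k=3: 0+2130+10·5·71=5680; k=4: 300+0+10·6·71=4560 → min 4560.
Length 4: T₁..T₄: k=1: 0+160+51·2·6=772; k=2: 1020+300+51·10·6=4380; k=3: 610+0+51·5·6=2140 → min 772 | T₂..T₅: k=2: 0+4560+2·10·71=5980; k=3: 100+2130+2·5·71=2940; k=4: 160+0+2·6·71=1012 → min 1012.
Top-level splits: k=1: (T₁..T₁)·(T₂..T₅) → 0+1012+51·2·71 = 8254; k=2: (T₁..T₂)·(T₃..T₅) → 1020+4560+51·10·71 = 41790; k=3: (T₁..T₃)·(T₄..T₅) → 610+2130+51·5·71 = 20845; k=4: (T₁..T₄)·(T₅..T₅) → 772+0+51·6·71 = 22498.
Best split is after T₁, i.e. k = 1.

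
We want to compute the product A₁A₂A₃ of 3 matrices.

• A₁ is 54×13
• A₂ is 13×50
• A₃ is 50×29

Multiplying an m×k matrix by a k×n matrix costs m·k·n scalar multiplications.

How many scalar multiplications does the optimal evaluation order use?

Order (A₁(A₂A₃)): (A₂A₃): 13×50 by 50×29 → 13×29, cost 13·50·29 = 18850; (A₁(A₂A₃)): 54×13 by 13×29 → 54×29, cost 54·13·29 = 20358; cumulative 39208. Total 39208.
Order ((A₁A₂)A₃): (A₁A₂): 54×13 by 13×50 → 54×50, cost 54·13·50 = 35100; ((A₁A₂)A₃): 54×50 by 50×29 → 54×29, cost 54·50·29 = 78300; cumulative 113400. Total 113400.
Minimum: 39208.

39208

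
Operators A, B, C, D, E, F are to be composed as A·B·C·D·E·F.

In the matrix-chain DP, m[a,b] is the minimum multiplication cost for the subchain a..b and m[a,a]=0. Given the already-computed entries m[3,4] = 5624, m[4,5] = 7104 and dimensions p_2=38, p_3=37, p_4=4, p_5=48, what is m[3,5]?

m[3,5] = min over k∈[3,4] of m[3,k]+m[k+1,5]+p_{2}·p_k·p_{5}.
k=3: 0 + 7104 + 38·37·48 = 74592; k=4: 5624 + 0 + 38·4·48 = 12920.
Minimum: 12920 at k=4.

12920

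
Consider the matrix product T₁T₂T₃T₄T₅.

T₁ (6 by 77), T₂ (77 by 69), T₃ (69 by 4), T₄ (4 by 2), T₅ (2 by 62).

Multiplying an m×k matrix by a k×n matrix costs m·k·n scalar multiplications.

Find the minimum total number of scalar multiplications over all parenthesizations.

12846

Adjacent pairs: T₁T₂ = 6·77·69 = 31878; T₂T₃ = 77·69·4 = 21252; T₃T₄ = 69·4·2 = 552; T₄T₅ = 4·2·62 = 496.
Length 3: T₁..T₃: k=1: 0+21252+6·77·4=23100; k=2: 31878+0+6·69·4=33534 → min 23100 | T₂..T₄: k=2: 0+552+77·69·2=11178; k=3: 21252+0+77·4·2=21868 → min 11178 | T₃..T₅: k=3: 0+496+69·4·62=17608; k=4: 552+0+69·2·62=9108 → min 9108.
Length 4: T₁..T₄: k=1: 0+11178+6·77·2=12102; k=2: 31878+552+6·69·2=33258; k=3: 23100+0+6·4·2=23148 → min 12102 | T₂..T₅: k=2: 0+9108+77·69·62=338514; k=3: 21252+496+77·4·62=40844; k=4: 11178+0+77·2·62=20726 → min 20726.
Length 5: T₁..T₅: k=1: 0+20726+6·77·62=49370; k=2: 31878+9108+6·69·62=66654; k=3: 23100+496+6·4·62=25084; k=4: 12102+0+6·2·62=12846 → min 12846.
Optimal order: ((T₁(T₂(T₃T₄)))T₅) with cost 12846.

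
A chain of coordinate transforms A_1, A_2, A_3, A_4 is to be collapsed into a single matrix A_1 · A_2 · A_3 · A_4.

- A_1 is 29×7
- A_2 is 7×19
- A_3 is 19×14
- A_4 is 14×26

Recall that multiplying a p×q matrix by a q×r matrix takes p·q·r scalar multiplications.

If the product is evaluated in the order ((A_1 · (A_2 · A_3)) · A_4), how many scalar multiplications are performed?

15260

(A_2 · A_3): 7×19 by 19×14 → 7×14, cost 7·19·14 = 1862
(A_1 · (A_2 · A_3)): 29×7 by 7×14 → 29×14, cost 29·7·14 = 2842; cumulative 4704
((A_1 · (A_2 · A_3)) · A_4): 29×14 by 14×26 → 29×26, cost 29·14·26 = 10556; cumulative 15260
Total: 15260 scalar multiplications.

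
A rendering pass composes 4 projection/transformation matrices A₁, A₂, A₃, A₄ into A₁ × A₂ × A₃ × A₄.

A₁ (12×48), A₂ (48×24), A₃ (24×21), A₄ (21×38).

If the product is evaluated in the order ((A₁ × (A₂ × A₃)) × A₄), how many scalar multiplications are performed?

(A₂ × A₃): 48×24 by 24×21 → 48×21, cost 48·24·21 = 24192
(A₁ × (A₂ × A₃)): 12×48 by 48×21 → 12×21, cost 12·48·21 = 12096; cumulative 36288
((A₁ × (A₂ × A₃)) × A₄): 12×21 by 21×38 → 12×38, cost 12·21·38 = 9576; cumulative 45864
Total: 45864 scalar multiplications.

45864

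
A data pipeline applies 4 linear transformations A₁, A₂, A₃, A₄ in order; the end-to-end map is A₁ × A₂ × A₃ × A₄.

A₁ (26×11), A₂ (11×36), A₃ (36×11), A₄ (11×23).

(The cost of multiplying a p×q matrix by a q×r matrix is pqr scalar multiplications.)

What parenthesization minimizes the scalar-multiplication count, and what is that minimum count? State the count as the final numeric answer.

Adjacent pairs: A₁A₂ = 26·11·36 = 10296; A₂A₃ = 11·36·11 = 4356; A₃A₄ = 36·11·23 = 9108.
Length 3: A₁..A₃: k=1: 0+4356+26·11·11=7502; k=2: 10296+0+26·36·11=20592 → min 7502 | A₂..A₄: k=2: 0+9108+11·36·23=18216; k=3: 4356+0+11·11·23=7139 → min 7139.
Length 4: A₁..A₄: k=1: 0+7139+26·11·23=13717; k=2: 10296+9108+26·36·23=40932; k=3: 7502+0+26·11·23=14080 → min 13717.
Optimal parenthesization: (A₁ × ((A₂ × A₃) × A₄)) with cost 13717.

13717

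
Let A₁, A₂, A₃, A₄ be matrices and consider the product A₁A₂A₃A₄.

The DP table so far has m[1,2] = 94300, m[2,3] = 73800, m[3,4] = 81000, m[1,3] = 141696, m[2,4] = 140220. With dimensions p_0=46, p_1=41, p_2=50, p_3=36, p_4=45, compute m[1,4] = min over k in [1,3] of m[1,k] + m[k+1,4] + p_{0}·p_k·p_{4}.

216216

m[1,4] = min over k∈[1,3] of m[1,k]+m[k+1,4]+p_{0}·p_k·p_{4}.
k=1: 0 + 140220 + 46·41·45 = 225090; k=2: 94300 + 81000 + 46·50·45 = 278800; k=3: 141696 + 0 + 46·36·45 = 216216.
Minimum: 216216 at k=3.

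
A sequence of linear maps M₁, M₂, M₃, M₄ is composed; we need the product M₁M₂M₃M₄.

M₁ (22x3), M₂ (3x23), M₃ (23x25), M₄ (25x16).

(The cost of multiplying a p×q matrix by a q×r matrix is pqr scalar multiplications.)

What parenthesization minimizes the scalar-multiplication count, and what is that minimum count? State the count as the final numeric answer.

3981

Adjacent pairs: M₁M₂ = 22·3·23 = 1518; M₂M₃ = 3·23·25 = 1725; M₃M₄ = 23·25·16 = 9200.
Length 3: M₁..M₃: k=1: 0+1725+22·3·25=3375; k=2: 1518+0+22·23·25=14168 → min 3375 | M₂..M₄: k=2: 0+9200+3·23·16=10304; k=3: 1725+0+3·25·16=2925 → min 2925.
Length 4: M₁..M₄: k=1: 0+2925+22·3·16=3981; k=2: 1518+9200+22·23·16=18814; k=3: 3375+0+22·25·16=12175 → min 3981.
Optimal parenthesization: (M₁((M₂M₃)M₄)) with cost 3981.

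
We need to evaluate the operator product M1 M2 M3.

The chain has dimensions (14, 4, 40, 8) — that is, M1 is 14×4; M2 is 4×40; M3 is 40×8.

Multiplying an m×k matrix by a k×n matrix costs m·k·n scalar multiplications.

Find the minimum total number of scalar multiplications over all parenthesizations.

1728

Order (M1 (M2 M3)): (M2 M3): 4×40 by 40×8 → 4×8, cost 4·40·8 = 1280; (M1 (M2 M3)): 14×4 by 4×8 → 14×8, cost 14·4·8 = 448; cumulative 1728. Total 1728.
Order ((M1 M2) M3): (M1 M2): 14×4 by 4×40 → 14×40, cost 14·4·40 = 2240; ((M1 M2) M3): 14×40 by 40×8 → 14×8, cost 14·40·8 = 4480; cumulative 6720. Total 6720.
Minimum: 1728.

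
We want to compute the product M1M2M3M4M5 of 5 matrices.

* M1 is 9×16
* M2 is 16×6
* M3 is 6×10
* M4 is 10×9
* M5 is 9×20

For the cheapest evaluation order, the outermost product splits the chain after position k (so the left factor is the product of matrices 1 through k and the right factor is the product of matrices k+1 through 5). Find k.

Adjacent pairs: M1M2 = 9·16·6 = 864; M2M3 = 16·6·10 = 960; M3M4 = 6·10·9 = 540; M4M5 = 10·9·20 = 1800.
Length 3: M1..M3: k=1: 0+960+9·16·10=2400; k=2: 864+0+9·6·10=1404 → min 1404 | M2..M4: k=2: 0+540+16·6·9=1404; k=3: 960+0+16·10·9=2400 → min 1404 | M3..M5: k=3: 0+1800+6·10·20=3000; k=4: 540+0+6·9·20=1620 → min 1620.
Length 4: M1..M4: k=1: 0+1404+9·16·9=2700; k=2: 864+540+9·6·9=1890; k=3: 1404+0+9·10·9=2214 → min 1890 | M2..M5: k=2: 0+1620+16·6·20=3540; k=3: 960+1800+16·10·20=5960; k=4: 1404+0+16·9·20=4284 → min 3540.
Top-level splits: k=1: (M1..M1)·(M2..M5) → 0+3540+9·16·20 = 6420; k=2: (M1..M2)·(M3..M5) → 864+1620+9·6·20 = 3564; k=3: (M1..M3)·(M4..M5) → 1404+1800+9·10·20 = 5004; k=4: (M1..M4)·(M5..M5) → 1890+0+9·9·20 = 3510.
Best split is after M4, i.e. k = 4.

4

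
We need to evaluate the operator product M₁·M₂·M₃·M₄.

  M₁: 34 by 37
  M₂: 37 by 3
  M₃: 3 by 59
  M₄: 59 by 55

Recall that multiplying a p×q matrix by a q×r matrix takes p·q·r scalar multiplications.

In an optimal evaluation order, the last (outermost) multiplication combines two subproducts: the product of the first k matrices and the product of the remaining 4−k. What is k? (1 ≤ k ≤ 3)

2

Adjacent pairs: M₁M₂ = 34·37·3 = 3774; M₂M₃ = 37·3·59 = 6549; M₃M₄ = 3·59·55 = 9735.
Length 3: M₁..M₃: k=1: 0+6549+34·37·59=80771; k=2: 3774+0+34·3·59=9792 → min 9792 | M₂..M₄: k=2: 0+9735+37·3·55=15840; k=3: 6549+0+37·59·55=126614 → min 15840.
Top-level splits: k=1: (M₁..M₁)·(M₂..M₄) → 0+15840+34·37·55 = 85030; k=2: (M₁..M₂)·(M₃..M₄) → 3774+9735+34·3·55 = 19119; k=3: (M₁..M₃)·(M₄..M₄) → 9792+0+34·59·55 = 120122.
Best split is after M₂, i.e. k = 2.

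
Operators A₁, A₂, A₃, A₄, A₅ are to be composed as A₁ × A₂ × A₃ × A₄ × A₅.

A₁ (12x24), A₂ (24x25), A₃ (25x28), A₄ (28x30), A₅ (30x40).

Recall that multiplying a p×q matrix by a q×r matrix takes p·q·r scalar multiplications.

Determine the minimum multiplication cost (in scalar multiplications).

40080

Adjacent pairs: A₁A₂ = 12·24·25 = 7200; A₂A₃ = 24·25·28 = 16800; A₃A₄ = 25·28·30 = 21000; A₄A₅ = 28·30·40 = 33600.
Length 3: A₁..A₃: k=1: 0+16800+12·24·28=24864; k=2: 7200+0+12·25·28=15600 → min 15600 | A₂..A₄: k=2: 0+21000+24·25·30=39000; k=3: 16800+0+24·28·30=36960 → min 36960 | A₃..A₅: k=3: 0+33600+25·28·40=61600; k=4: 21000+0+25·30·40=51000 → min 51000.
Length 4: A₁..A₄: k=1: 0+36960+12·24·30=45600; k=2: 7200+21000+12·25·30=37200; k=3: 15600+0+12·28·30=25680 → min 25680 | A₂..A₅: k=2: 0+51000+24·25·40=75000; k=3: 16800+33600+24·28·40=77280; k=4: 36960+0+24·30·40=65760 → min 65760.
Length 5: A₁..A₅: k=1: 0+65760+12·24·40=77280; k=2: 7200+51000+12·25·40=70200; k=3: 15600+33600+12·28·40=62640; k=4: 25680+0+12·30·40=40080 → min 40080.
Optimal order: ((((A₁ × A₂) × A₃) × A₄) × A₅) with cost 40080.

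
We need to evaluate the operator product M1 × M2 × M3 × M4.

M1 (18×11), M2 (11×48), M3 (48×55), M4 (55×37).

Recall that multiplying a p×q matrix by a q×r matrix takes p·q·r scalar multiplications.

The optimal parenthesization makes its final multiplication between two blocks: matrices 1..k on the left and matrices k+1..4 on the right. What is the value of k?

1

Adjacent pairs: M1M2 = 18·11·48 = 9504; M2M3 = 11·48·55 = 29040; M3M4 = 48·55·37 = 97680.
Length 3: M1..M3: k=1: 0+29040+18·11·55=39930; k=2: 9504+0+18·48·55=57024 → min 39930 | M2..M4: k=2: 0+97680+11·48·37=117216; k=3: 29040+0+11·55·37=51425 → min 51425.
Top-level splits: k=1: (M1..M1)·(M2..M4) → 0+51425+18·11·37 = 58751; k=2: (M1..M2)·(M3..M4) → 9504+97680+18·48·37 = 139152; k=3: (M1..M3)·(M4..M4) → 39930+0+18·55·37 = 76560.
Best split is after M1, i.e. k = 1.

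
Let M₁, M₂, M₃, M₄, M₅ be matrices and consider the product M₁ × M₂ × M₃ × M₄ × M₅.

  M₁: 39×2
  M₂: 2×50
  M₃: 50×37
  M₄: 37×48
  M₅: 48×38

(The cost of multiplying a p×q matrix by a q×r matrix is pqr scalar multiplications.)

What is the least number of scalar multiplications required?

Adjacent pairs: M₁M₂ = 39·2·50 = 3900; M₂M₃ = 2·50·37 = 3700; M₃M₄ = 50·37·48 = 88800; M₄M₅ = 37·48·38 = 67488.
Length 3: M₁..M₃: k=1: 0+3700+39·2·37=6586; k=2: 3900+0+39·50·37=76050 → min 6586 | M₂..M₄: k=2: 0+88800+2·50·48=93600; k=3: 3700+0+2·37·48=7252 → min 7252 | M₃..M₅: k=3: 0+67488+50·37·38=137788; k=4: 88800+0+50·48·38=180000 → min 137788.
Length 4: M₁..M₄: k=1: 0+7252+39·2·48=10996; k=2: 3900+88800+39·50·48=186300; k=3: 6586+0+39·37·48=75850 → min 10996 | M₂..M₅: k=2: 0+137788+2·50·38=141588; k=3: 3700+67488+2·37·38=74000; k=4: 7252+0+2·48·38=10900 → min 10900.
Length 5: M₁..M₅: k=1: 0+10900+39·2·38=13864; k=2: 3900+137788+39·50·38=215788; k=3: 6586+67488+39·37·38=128908; k=4: 10996+0+39·48·38=82132 → min 13864.
Optimal order: (M₁ × (((M₂ × M₃) × M₄) × M₅)) with cost 13864.

13864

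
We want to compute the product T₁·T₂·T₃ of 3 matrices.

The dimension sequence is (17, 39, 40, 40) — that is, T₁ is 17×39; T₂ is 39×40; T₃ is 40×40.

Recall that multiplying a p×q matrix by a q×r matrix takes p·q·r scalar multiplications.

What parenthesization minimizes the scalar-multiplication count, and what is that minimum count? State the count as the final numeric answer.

(T₁·(T₂·T₃)): cost 88920.
((T₁·T₂)·T₃): cost 53720.
Optimal: ((T₁·T₂)·T₃) with cost 53720.

53720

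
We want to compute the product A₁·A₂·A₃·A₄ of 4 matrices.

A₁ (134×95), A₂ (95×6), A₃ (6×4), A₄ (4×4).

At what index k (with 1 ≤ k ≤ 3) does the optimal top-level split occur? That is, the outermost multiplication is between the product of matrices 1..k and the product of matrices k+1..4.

Adjacent pairs: A₁A₂ = 134·95·6 = 76380; A₂A₃ = 95·6·4 = 2280; A₃A₄ = 6·4·4 = 96.
Length 3: A₁..A₃: k=1: 0+2280+134·95·4=53200; k=2: 76380+0+134·6·4=79596 → min 53200 | A₂..A₄: k=2: 0+96+95·6·4=2376; k=3: 2280+0+95·4·4=3800 → min 2376.
Top-level splits: k=1: (A₁..A₁)·(A₂..A₄) → 0+2376+134·95·4 = 53296; k=2: (A₁..A₂)·(A₃..A₄) → 76380+96+134·6·4 = 79692; k=3: (A₁..A₃)·(A₄..A₄) → 53200+0+134·4·4 = 55344.
Best split is after A₁, i.e. k = 1.

1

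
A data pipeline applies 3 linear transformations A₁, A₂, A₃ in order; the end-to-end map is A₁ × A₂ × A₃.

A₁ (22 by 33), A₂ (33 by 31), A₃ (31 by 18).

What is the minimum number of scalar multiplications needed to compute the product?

Order (A₁ × (A₂ × A₃)): (A₂ × A₃): 33×31 by 31×18 → 33×18, cost 33·31·18 = 18414; (A₁ × (A₂ × A₃)): 22×33 by 33×18 → 22×18, cost 22·33·18 = 13068; cumulative 31482. Total 31482.
Order ((A₁ × A₂) × A₃): (A₁ × A₂): 22×33 by 33×31 → 22×31, cost 22·33·31 = 22506; ((A₁ × A₂) × A₃): 22×31 by 31×18 → 22×18, cost 22·31·18 = 12276; cumulative 34782. Total 34782.
Minimum: 31482.

31482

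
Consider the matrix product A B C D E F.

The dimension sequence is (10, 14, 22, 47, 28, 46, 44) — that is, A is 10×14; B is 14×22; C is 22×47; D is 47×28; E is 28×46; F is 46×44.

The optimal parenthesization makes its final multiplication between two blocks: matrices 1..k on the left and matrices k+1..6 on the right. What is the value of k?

Adjacent pairs: AB = 10·14·22 = 3080; BC = 14·22·47 = 14476; CD = 22·47·28 = 28952; DE = 47·28·46 = 60536; EF = 28·46·44 = 56672.
Length 3: A..C: k=1: 0+14476+10·14·47=21056; k=2: 3080+0+10·22·47=13420 → min 13420 | B..D: k=2: 0+28952+14·22·28=37576; k=3: 14476+0+14·47·28=32900 → min 32900 | C..E: k=3: 0+60536+22·47·46=108100; k=4: 28952+0+22·28·46=57288 → min 57288 | D..F: k=4: 0+56672+47·28·44=114576; k=5: 60536+0+47·46·44=155664 → min 114576.
Length 4: A..D: k=1: 0+32900+10·14·28=36820; k=2: 3080+28952+10·22·28=38192; k=3: 13420+0+10·47·28=26580 → min 26580 | B..E: k=2: 0+57288+14·22·46=71456; k=3: 14476+60536+14·47·46=105280; k=4: 32900+0+14·28·46=50932 → min 50932 | C..F: k=3: 0+114576+22·47·44=160072; k=4: 28952+56672+22·28·44=112728; k=5: 57288+0+22·46·44=101816 → min 101816.
Length 5: A..E: k=1: 0+50932+10·14·46=57372; k=2: 3080+57288+10·22·46=70488; k=3: 13420+60536+10·47·46=95576; k=4: 26580+0+10·28·46=39460 → min 39460 | B..F: k=2: 0+101816+14·22·44=115368; k=3: 14476+114576+14·47·44=158004; k=4: 32900+56672+14·28·44=106820; k=5: 50932+0+14·46·44=79268 → min 79268.
Top-level splits: k=1: (A..A)·(B..F) → 0+79268+10·14·44 = 85428; k=2: (A..B)·(C..F) → 3080+101816+10·22·44 = 114576; k=3: (A..C)·(D..F) → 13420+114576+10·47·44 = 148676; k=4: (A..D)·(E..F) → 26580+56672+10·28·44 = 95572; k=5: (A..E)·(F..F) → 39460+0+10·46·44 = 59700.
Best split is after E, i.e. k = 5.

5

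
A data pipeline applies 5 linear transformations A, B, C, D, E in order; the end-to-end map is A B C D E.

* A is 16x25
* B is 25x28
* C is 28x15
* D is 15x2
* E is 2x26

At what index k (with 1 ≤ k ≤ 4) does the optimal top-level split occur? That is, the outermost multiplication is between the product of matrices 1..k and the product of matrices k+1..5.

4

Adjacent pairs: AB = 16·25·28 = 11200; BC = 25·28·15 = 10500; CD = 28·15·2 = 840; DE = 15·2·26 = 780.
Length 3: A..C: k=1: 0+10500+16·25·15=16500; k=2: 11200+0+16·28·15=17920 → min 16500 | B..D: k=2: 0+840+25·28·2=2240; k=3: 10500+0+25·15·2=11250 → min 2240 | C..E: k=3: 0+780+28·15·26=11700; k=4: 840+0+28·2·26=2296 → min 2296.
Length 4: A..D: k=1: 0+2240+16·25·2=3040; k=2: 11200+840+16·28·2=12936; k=3: 16500+0+16·15·2=16980 → min 3040 | B..E: k=2: 0+2296+25·28·26=20496; k=3: 10500+780+25·15·26=21030; k=4: 2240+0+25·2·26=3540 → min 3540.
Top-level splits: k=1: (A..A)·(B..E) → 0+3540+16·25·26 = 13940; k=2: (A..B)·(C..E) → 11200+2296+16·28·26 = 25144; k=3: (A..C)·(D..E) → 16500+780+16·15·26 = 23520; k=4: (A..D)·(E..E) → 3040+0+16·2·26 = 3872.
Best split is after D, i.e. k = 4.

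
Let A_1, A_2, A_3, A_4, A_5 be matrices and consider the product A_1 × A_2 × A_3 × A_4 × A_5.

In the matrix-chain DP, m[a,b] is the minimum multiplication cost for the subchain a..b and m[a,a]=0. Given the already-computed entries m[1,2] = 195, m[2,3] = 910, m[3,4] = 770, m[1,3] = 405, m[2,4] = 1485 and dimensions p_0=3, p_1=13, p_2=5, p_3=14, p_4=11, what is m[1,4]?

867

m[1,4] = min over k∈[1,3] of m[1,k]+m[k+1,4]+p_{0}·p_k·p_{4}.
k=1: 0 + 1485 + 3·13·11 = 1914; k=2: 195 + 770 + 3·5·11 = 1130; k=3: 405 + 0 + 3·14·11 = 867.
Minimum: 867 at k=3.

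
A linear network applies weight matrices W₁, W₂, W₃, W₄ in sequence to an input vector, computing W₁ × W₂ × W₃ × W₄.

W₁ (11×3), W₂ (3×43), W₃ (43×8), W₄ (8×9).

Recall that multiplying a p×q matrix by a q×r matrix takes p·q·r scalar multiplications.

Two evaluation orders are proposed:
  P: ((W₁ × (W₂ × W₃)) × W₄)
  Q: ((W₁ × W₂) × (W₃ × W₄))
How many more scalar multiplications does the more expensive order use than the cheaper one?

6684

Order P = ((W₁ × (W₂ × W₃)) × W₄): (W₂ × W₃): 3×43 by 43×8 → 3×8, cost 3·43·8 = 1032; (W₁ × (W₂ × W₃)): 11×3 by 3×8 → 11×8, cost 11·3·8 = 264; cumulative 1296; ((W₁ × (W₂ × W₃)) × W₄): 11×8 by 8×9 → 11×9, cost 11·8·9 = 792; cumulative 2088. Total 2088.
Order Q = ((W₁ × W₂) × (W₃ × W₄)): (W₁ × W₂): 11×3 by 3×43 → 11×43, cost 11·3·43 = 1419; (W₃ × W₄): 43×8 by 8×9 → 43×9, cost 43·8·9 = 3096; ((W₁ × W₂) × (W₃ × W₄)): 11×43 by 43×9 → 11×9, cost 11·43·9 = 4257; cumulative 8772. Total 8772.
Difference: |2088 − 8772| = 6684.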